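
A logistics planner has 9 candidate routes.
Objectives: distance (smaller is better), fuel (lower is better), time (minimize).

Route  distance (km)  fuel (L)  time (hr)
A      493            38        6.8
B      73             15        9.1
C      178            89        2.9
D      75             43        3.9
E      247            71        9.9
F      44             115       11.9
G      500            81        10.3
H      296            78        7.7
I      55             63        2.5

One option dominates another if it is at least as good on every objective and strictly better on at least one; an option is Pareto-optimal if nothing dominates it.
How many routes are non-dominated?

A: not dominated.
B: not dominated (best fuel).
C: dominated by I (distance 55≤178, fuel 63≤89, time 2.5≤2.9).
D: not dominated.
E: dominated by B (distance 73≤247, fuel 15≤71, time 9.1≤9.9).
F: not dominated (best distance).
G: dominated by A (distance 493≤500, fuel 38≤81, time 6.8≤10.3).
H: dominated by D (distance 75≤296, fuel 43≤78, time 3.9≤7.7).
I: not dominated (best time).
Pareto-optimal: A, B, D, F, I → 5.

5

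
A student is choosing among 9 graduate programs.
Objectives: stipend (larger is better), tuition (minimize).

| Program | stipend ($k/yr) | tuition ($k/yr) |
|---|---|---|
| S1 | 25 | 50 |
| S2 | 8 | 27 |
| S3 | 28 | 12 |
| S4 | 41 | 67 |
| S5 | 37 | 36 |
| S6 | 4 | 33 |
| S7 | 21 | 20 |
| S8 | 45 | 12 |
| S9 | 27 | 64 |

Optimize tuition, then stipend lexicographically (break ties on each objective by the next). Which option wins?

First minimize tuition: best is 12, kept {S3, S8}.
Then maximize stipend: best is 45, kept {S8}.

S8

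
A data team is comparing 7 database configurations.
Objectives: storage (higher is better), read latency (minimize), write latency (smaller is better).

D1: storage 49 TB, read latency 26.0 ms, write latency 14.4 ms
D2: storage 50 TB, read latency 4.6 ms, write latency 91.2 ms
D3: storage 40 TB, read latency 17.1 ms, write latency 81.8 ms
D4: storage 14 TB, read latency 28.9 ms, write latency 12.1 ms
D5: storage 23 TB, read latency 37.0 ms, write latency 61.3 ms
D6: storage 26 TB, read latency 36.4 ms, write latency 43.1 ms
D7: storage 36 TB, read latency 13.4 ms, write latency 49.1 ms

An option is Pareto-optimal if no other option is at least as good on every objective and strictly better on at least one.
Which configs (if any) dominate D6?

D1: storage 49≥26, read latency 26.0≤36.4, write latency 14.4≤43.1 — dominates D6.
Others (D2, D3, D4, D5, D7) are each worse than D6 on at least one objective.

D1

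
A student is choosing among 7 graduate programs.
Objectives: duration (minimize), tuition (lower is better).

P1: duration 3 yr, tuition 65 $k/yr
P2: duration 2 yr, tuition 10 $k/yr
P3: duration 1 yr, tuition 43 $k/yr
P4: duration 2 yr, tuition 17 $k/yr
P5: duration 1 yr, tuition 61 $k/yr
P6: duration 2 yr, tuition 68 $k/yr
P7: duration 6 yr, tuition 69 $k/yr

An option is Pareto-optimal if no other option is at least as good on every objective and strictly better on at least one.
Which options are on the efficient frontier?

P2, P3

P1: dominated by P2 (duration 2≤3, tuition 10≤65).
P2: not dominated (best tuition).
P3: not dominated.
P4: dominated by P2 (duration 2≤2, tuition 10≤17).
P5: dominated by P3 (duration 1≤1, tuition 43≤61).
P6: dominated by P2 (duration 2≤2, tuition 10≤68).
P7: dominated by P1 (duration 3≤6, tuition 65≤69).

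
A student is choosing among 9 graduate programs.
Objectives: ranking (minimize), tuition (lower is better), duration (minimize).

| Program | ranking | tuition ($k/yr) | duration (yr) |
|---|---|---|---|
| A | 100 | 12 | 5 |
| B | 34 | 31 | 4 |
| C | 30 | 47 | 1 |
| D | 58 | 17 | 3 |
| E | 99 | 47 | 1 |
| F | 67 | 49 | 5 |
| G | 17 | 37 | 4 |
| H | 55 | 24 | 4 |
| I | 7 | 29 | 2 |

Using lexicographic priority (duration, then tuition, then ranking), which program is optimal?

First minimize duration: best is 1, kept {C, E}.
Then minimize tuition: best is 47, kept {C, E}.
Then minimize ranking: best is 30, kept {C}.

C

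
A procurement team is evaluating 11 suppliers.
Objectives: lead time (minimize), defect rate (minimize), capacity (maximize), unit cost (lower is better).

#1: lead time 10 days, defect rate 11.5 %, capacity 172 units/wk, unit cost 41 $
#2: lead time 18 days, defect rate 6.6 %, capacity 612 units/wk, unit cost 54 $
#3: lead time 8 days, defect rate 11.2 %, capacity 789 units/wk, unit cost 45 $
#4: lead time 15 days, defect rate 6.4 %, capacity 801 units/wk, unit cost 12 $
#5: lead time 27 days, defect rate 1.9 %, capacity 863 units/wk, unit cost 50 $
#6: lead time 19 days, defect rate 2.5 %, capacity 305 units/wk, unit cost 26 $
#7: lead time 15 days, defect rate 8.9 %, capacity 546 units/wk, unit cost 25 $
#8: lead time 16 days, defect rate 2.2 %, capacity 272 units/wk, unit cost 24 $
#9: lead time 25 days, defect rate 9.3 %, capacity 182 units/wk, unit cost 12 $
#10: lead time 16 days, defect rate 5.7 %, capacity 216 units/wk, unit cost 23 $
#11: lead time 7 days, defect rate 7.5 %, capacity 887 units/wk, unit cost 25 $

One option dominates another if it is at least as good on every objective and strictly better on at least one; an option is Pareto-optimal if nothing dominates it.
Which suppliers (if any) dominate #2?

#4: lead time 15≤18, defect rate 6.4≤6.6, capacity 801≥612, unit cost 12≤54 — dominates #2.
Others (#1, #3, #5, #6, #7, #8, #9, #10, #11) are each worse than #2 on at least one objective.

#4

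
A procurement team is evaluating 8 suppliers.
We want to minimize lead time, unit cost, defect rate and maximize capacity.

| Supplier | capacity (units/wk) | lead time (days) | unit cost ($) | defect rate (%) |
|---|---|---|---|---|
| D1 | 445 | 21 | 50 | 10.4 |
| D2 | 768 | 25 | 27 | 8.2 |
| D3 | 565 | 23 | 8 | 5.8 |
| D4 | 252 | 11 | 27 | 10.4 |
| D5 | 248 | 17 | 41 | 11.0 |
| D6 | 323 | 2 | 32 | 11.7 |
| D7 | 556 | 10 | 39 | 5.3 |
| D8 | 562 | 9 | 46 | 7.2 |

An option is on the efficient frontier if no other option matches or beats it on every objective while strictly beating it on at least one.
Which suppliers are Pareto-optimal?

D2, D3, D4, D6, D7, D8

D1: dominated by D7 (capacity 556≥445, lead time 10≤21, unit cost 39≤50, defect rate 5.3≤10.4).
D2: not dominated (best capacity).
D3: not dominated (best unit cost).
D4: not dominated.
D5: dominated by D4 (capacity 252≥248, lead time 11≤17, unit cost 27≤41, defect rate 10.4≤11.0).
D6: not dominated (best lead time).
D7: not dominated (best defect rate).
D8: not dominated.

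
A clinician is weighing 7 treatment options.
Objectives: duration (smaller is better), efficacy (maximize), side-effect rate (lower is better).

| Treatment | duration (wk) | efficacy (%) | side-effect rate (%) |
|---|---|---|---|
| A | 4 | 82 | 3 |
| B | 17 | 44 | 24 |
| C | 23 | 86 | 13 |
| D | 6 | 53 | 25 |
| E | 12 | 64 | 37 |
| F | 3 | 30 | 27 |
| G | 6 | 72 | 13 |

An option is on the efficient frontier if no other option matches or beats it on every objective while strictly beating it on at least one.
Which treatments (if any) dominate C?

A: worse on efficacy (82 vs 86).
B: worse on efficacy (44 vs 86).
D: worse on efficacy (53 vs 86).
E: worse on efficacy (64 vs 86).
F: worse on efficacy (30 vs 86).
G: worse on efficacy (72 vs 86).
No option dominates C.

none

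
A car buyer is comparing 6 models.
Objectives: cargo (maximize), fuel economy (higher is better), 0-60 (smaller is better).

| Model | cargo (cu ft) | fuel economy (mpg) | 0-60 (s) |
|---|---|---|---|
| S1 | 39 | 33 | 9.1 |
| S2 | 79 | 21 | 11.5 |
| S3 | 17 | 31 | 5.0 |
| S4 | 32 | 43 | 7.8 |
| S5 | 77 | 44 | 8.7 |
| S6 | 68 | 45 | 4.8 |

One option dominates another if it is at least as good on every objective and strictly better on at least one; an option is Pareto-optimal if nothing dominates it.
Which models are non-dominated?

S1: dominated by S5 (cargo 77≥39, fuel economy 44≥33, 0-60 8.7≤9.1).
S2: not dominated (best cargo).
S3: dominated by S6 (cargo 68≥17, fuel economy 45≥31, 0-60 4.8≤5.0).
S4: dominated by S6 (cargo 68≥32, fuel economy 45≥43, 0-60 4.8≤7.8).
S5: not dominated.
S6: not dominated (best fuel economy).

S2, S5, S6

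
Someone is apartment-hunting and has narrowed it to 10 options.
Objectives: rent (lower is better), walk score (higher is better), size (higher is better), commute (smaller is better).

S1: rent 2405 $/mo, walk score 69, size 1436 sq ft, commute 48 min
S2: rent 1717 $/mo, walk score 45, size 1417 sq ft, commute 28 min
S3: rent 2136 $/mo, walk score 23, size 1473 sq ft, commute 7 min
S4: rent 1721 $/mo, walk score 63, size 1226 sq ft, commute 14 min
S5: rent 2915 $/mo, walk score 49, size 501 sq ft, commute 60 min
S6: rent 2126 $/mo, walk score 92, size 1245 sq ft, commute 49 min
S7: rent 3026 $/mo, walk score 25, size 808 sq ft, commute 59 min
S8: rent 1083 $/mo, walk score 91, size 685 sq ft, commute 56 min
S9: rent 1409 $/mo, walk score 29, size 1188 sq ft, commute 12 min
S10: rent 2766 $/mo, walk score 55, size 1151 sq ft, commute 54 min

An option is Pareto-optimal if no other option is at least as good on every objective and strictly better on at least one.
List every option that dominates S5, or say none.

S1: rent 2405≤2915, walk score 69≥49, size 1436≥501, commute 48≤60 — dominates S5.
S4: rent 1721≤2915, walk score 63≥49, size 1226≥501, commute 14≤60 — dominates S5.
S6: rent 2126≤2915, walk score 92≥49, size 1245≥501, commute 49≤60 — dominates S5.
S8: rent 1083≤2915, walk score 91≥49, size 685≥501, commute 56≤60 — dominates S5.
S10: rent 2766≤2915, walk score 55≥49, size 1151≥501, commute 54≤60 — dominates S5.
Others (S2, S3, S7, S9) are each worse than S5 on at least one objective.

S1, S4, S6, S8, S10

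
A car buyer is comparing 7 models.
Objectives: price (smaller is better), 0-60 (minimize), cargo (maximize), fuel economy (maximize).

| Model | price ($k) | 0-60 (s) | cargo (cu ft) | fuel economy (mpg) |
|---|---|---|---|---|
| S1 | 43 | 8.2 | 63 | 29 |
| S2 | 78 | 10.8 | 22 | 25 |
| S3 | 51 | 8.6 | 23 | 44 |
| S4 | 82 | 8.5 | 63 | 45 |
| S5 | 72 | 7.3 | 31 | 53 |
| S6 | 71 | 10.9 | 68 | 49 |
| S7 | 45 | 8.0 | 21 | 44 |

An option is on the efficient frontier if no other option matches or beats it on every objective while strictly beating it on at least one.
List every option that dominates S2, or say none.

S1: price 43≤78, 0-60 8.2≤10.8, cargo 63≥22, fuel economy 29≥25 — dominates S2.
S3: price 51≤78, 0-60 8.6≤10.8, cargo 23≥22, fuel economy 44≥25 — dominates S2.
S5: price 72≤78, 0-60 7.3≤10.8, cargo 31≥22, fuel economy 53≥25 — dominates S2.
Others (S4, S6, S7) are each worse than S2 on at least one objective.

S1, S3, S5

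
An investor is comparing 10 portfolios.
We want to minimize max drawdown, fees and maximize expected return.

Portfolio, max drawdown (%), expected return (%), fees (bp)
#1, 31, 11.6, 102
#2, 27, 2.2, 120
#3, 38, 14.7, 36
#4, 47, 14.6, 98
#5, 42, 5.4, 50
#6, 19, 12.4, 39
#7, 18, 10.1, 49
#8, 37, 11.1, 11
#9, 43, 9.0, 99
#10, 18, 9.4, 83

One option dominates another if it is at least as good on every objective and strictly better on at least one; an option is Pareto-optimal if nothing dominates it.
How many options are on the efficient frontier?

4

#1: dominated by #6 (max drawdown 19≤31, expected return 12.4≥11.6, fees 39≤102).
#2: dominated by #6 (max drawdown 19≤27, expected return 12.4≥2.2, fees 39≤120).
#3: not dominated (best expected return).
#4: dominated by #3 (max drawdown 38≤47, expected return 14.7≥14.6, fees 36≤98).
#5: dominated by #3 (max drawdown 38≤42, expected return 14.7≥5.4, fees 36≤50).
#6: not dominated.
#7: not dominated.
#8: not dominated (best fees).
#9: dominated by #3 (max drawdown 38≤43, expected return 14.7≥9.0, fees 36≤99).
#10: dominated by #7 (max drawdown 18≤18, expected return 10.1≥9.4, fees 49≤83).
Pareto-optimal: #3, #6, #7, #8 → 4.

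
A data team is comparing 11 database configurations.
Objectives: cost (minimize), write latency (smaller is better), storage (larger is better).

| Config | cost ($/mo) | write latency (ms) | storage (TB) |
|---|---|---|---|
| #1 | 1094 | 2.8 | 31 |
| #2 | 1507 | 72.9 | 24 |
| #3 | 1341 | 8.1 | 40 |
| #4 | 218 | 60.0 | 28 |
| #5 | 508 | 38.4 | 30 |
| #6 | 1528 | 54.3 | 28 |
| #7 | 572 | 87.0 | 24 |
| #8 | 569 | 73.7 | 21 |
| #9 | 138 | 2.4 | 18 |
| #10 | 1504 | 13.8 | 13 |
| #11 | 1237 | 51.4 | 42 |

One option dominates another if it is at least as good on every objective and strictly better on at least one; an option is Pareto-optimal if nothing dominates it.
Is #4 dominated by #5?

No

#5 vs #4: #5 is worse on cost (508 vs 218), so it does not dominate #4.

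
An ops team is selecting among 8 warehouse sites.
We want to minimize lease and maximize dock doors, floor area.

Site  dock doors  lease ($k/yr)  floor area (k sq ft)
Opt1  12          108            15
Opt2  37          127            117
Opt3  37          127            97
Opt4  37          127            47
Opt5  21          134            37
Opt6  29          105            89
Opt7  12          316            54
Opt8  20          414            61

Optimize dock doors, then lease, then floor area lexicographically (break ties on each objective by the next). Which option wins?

First maximize dock doors: best is 37, kept {Opt2, Opt3, Opt4}.
Then minimize lease: best is 127, kept {Opt2, Opt3, Opt4}.
Then maximize floor area: best is 117, kept {Opt2}.

Opt2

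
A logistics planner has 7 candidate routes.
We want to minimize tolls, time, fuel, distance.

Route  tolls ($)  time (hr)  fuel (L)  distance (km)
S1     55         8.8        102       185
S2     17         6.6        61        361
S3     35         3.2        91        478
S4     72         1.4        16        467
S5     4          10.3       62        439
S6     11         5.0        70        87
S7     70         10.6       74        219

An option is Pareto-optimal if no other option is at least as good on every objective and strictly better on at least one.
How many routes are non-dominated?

5

S1: dominated by S6 (tolls 11≤55, time 5.0≤8.8, fuel 70≤102, distance 87≤185).
S2: not dominated.
S3: not dominated.
S4: not dominated (best time).
S5: not dominated (best tolls).
S6: not dominated (best distance).
S7: dominated by S6 (tolls 11≤70, time 5.0≤10.6, fuel 70≤74, distance 87≤219).
Pareto-optimal: S2, S3, S4, S5, S6 → 5.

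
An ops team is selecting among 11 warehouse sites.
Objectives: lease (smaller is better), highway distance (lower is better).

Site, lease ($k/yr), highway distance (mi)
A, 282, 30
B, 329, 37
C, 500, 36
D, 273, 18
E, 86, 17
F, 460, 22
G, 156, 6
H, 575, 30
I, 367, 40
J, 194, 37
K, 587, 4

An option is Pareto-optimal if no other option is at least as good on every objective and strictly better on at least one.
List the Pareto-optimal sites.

E, G, K

A: dominated by D (lease 273≤282, highway distance 18≤30).
B: dominated by A (lease 282≤329, highway distance 30≤37).
C: dominated by A (lease 282≤500, highway distance 30≤36).
D: dominated by E (lease 86≤273, highway distance 17≤18).
E: not dominated (best lease).
F: dominated by D (lease 273≤460, highway distance 18≤22).
G: not dominated.
H: dominated by A (lease 282≤575, highway distance 30≤30).
I: dominated by A (lease 282≤367, highway distance 30≤40).
J: dominated by E (lease 86≤194, highway distance 17≤37).
K: not dominated (best highway distance).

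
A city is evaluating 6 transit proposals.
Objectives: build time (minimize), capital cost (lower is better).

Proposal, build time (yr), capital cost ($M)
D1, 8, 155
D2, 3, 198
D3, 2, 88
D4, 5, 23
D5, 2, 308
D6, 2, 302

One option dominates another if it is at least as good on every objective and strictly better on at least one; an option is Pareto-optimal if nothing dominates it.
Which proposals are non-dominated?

D3, D4

D1: dominated by D3 (build time 2≤8, capital cost 88≤155).
D2: dominated by D3 (build time 2≤3, capital cost 88≤198).
D3: not dominated.
D4: not dominated (best capital cost).
D5: dominated by D3 (build time 2≤2, capital cost 88≤308).
D6: dominated by D3 (build time 2≤2, capital cost 88≤302).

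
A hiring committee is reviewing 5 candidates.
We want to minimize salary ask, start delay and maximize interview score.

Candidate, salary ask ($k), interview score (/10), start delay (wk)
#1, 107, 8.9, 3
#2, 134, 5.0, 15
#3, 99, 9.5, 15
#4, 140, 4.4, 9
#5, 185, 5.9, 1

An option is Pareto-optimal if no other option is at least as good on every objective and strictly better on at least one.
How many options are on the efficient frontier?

#1: not dominated.
#2: dominated by #1 (salary ask 107≤134, interview score 8.9≥5.0, start delay 3≤15).
#3: not dominated (best salary ask).
#4: dominated by #1 (salary ask 107≤140, interview score 8.9≥4.4, start delay 3≤9).
#5: not dominated (best start delay).
Pareto-optimal: #1, #3, #5 → 3.

3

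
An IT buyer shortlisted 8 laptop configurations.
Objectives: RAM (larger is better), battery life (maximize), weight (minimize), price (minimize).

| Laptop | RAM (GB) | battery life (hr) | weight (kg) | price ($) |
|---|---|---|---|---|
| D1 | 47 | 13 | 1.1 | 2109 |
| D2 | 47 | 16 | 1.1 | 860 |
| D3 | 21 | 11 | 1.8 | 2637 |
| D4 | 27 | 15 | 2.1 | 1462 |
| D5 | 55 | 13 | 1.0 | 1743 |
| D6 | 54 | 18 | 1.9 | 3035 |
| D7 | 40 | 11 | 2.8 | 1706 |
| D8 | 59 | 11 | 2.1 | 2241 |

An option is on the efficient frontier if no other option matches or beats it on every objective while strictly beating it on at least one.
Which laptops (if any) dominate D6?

D1: worse on RAM (47 vs 54).
D2: worse on RAM (47 vs 54).
D3: worse on RAM (21 vs 54).
D4: worse on RAM (27 vs 54).
D5: worse on battery life (13 vs 18).
D7: worse on RAM (40 vs 54).
D8: worse on battery life (11 vs 18).
No option dominates D6.

none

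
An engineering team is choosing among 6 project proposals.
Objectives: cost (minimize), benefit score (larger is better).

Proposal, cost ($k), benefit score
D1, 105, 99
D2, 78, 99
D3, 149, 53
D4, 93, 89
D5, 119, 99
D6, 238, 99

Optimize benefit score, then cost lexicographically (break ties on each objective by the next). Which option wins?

First maximize benefit score: best is 99, kept {D1, D2, D5, D6}.
Then minimize cost: best is 78, kept {D2}.

D2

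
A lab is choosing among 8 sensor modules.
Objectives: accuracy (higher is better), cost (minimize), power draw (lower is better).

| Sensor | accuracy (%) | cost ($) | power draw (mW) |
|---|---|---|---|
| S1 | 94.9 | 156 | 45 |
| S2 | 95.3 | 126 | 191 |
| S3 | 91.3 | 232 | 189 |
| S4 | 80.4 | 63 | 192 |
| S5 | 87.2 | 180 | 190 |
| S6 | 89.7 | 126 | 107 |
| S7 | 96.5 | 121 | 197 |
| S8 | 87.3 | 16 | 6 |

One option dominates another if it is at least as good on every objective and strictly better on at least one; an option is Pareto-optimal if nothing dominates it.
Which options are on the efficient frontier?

S1, S2, S6, S7, S8

S1: not dominated.
S2: not dominated.
S3: dominated by S1 (accuracy 94.9≥91.3, cost 156≤232, power draw 45≤189).
S4: dominated by S8 (accuracy 87.3≥80.4, cost 16≤63, power draw 6≤192).
S5: dominated by S1 (accuracy 94.9≥87.2, cost 156≤180, power draw 45≤190).
S6: not dominated.
S7: not dominated (best accuracy).
S8: not dominated (best cost).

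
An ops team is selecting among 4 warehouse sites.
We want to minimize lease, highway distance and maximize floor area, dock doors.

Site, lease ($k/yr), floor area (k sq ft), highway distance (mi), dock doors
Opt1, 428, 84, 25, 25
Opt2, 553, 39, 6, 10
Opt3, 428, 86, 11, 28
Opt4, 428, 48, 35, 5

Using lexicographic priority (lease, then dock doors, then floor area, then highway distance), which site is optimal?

Opt3

First minimize lease: best is 428, kept {Opt1, Opt3, Opt4}.
Then maximize dock doors: best is 28, kept {Opt3}.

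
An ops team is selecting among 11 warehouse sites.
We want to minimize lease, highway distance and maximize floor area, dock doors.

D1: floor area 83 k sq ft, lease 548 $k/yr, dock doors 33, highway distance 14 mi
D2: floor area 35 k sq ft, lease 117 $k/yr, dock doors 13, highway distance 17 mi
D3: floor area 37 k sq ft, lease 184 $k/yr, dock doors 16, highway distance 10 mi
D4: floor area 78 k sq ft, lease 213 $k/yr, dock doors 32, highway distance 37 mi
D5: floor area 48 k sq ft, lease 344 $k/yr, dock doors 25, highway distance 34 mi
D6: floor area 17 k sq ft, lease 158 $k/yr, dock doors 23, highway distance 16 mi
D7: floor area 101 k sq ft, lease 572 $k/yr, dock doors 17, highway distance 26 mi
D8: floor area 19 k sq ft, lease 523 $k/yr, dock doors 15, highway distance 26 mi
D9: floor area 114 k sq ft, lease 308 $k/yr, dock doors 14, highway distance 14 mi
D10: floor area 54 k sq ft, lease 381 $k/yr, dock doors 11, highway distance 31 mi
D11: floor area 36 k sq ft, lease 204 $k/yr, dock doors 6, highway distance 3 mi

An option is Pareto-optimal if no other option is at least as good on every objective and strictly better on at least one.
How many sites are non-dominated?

9

D1: not dominated (best dock doors).
D2: not dominated (best lease).
D3: not dominated.
D4: not dominated.
D5: not dominated.
D6: not dominated.
D7: not dominated.
D8: dominated by D3 (floor area 37≥19, lease 184≤523, dock doors 16≥15, highway distance 10≤26).
D9: not dominated (best floor area).
D10: dominated by D9 (floor area 114≥54, lease 308≤381, dock doors 14≥11, highway distance 14≤31).
D11: not dominated (best highway distance).
Pareto-optimal: D1, D2, D3, D4, D5, D6, D7, D9, D11 → 9.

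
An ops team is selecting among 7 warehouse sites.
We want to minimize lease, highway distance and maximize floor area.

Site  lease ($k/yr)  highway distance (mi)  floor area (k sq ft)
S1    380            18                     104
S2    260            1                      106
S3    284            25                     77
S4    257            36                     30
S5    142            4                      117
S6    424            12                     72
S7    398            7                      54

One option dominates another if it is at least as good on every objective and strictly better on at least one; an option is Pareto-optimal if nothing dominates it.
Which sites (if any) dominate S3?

S2: lease 260≤284, highway distance 1≤25, floor area 106≥77 — dominates S3.
S5: lease 142≤284, highway distance 4≤25, floor area 117≥77 — dominates S3.
Others (S1, S4, S6, S7) are each worse than S3 on at least one objective.

S2, S5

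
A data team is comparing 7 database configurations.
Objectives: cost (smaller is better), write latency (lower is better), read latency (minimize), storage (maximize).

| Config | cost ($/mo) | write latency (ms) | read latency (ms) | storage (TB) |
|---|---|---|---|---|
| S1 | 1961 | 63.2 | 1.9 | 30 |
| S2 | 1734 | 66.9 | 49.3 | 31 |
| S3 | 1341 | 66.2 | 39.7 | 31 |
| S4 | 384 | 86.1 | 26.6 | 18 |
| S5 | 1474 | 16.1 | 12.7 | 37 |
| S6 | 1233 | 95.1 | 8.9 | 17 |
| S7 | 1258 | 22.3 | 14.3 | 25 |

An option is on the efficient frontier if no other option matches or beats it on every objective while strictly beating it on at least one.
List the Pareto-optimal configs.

S1: not dominated (best read latency).
S2: dominated by S3 (cost 1341≤1734, write latency 66.2≤66.9, read latency 39.7≤49.3, storage 31≥31).
S3: not dominated.
S4: not dominated (best cost).
S5: not dominated (best write latency).
S6: not dominated.
S7: not dominated.

S1, S3, S4, S5, S6, S7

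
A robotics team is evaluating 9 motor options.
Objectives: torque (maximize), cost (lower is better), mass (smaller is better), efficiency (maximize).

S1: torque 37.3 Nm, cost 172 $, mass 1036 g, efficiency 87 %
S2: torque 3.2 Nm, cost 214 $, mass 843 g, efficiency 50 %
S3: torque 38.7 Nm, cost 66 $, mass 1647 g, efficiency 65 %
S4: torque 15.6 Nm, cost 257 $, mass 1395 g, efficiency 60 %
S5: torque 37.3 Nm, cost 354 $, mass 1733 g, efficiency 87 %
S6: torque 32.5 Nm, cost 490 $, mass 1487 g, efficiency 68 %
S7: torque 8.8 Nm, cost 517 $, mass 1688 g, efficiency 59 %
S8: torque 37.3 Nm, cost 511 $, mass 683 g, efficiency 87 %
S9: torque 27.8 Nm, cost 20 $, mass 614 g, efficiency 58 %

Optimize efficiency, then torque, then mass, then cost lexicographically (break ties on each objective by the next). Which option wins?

First maximize efficiency: best is 87, kept {S1, S5, S8}.
Then maximize torque: best is 37.3, kept {S1, S5, S8}.
Then minimize mass: best is 683, kept {S8}.

S8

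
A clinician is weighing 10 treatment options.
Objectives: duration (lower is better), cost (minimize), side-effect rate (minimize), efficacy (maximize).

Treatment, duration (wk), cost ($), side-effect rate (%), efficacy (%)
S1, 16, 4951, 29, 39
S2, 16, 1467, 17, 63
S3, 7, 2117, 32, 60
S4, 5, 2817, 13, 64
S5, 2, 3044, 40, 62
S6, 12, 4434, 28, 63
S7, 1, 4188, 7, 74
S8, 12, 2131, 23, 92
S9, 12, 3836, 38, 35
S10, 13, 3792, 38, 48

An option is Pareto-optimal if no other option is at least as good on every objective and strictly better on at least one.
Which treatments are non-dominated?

S2, S3, S4, S5, S7, S8

S1: dominated by S2 (duration 16≤16, cost 1467≤4951, side-effect rate 17≤29, efficacy 63≥39).
S2: not dominated (best cost).
S3: not dominated.
S4: not dominated.
S5: not dominated.
S6: dominated by S4 (duration 5≤12, cost 2817≤4434, side-effect rate 13≤28, efficacy 64≥63).
S7: not dominated (best duration).
S8: not dominated (best efficacy).
S9: dominated by S3 (duration 7≤12, cost 2117≤3836, side-effect rate 32≤38, efficacy 60≥35).
S10: dominated by S3 (duration 7≤13, cost 2117≤3792, side-effect rate 32≤38, efficacy 60≥48).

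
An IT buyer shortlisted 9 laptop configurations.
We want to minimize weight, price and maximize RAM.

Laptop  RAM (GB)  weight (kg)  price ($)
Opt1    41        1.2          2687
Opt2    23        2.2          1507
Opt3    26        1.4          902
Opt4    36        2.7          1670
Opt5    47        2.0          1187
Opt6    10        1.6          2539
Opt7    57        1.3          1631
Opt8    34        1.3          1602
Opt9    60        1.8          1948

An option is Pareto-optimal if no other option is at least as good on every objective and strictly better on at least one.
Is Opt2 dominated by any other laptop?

Yes

Opt3 vs Opt2: RAM 26≥23, weight 1.4≤2.2, price 902≤1507 — Opt3 is at least as good on every objective and strictly better on at least one, so Opt3 dominates Opt2.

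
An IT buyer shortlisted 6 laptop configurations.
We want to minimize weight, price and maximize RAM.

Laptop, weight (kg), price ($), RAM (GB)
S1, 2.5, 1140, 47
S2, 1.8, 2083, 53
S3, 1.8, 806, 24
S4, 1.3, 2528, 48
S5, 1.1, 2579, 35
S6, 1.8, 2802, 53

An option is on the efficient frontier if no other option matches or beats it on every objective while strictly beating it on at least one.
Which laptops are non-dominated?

S1, S2, S3, S4, S5

S1: not dominated.
S2: not dominated.
S3: not dominated (best price).
S4: not dominated.
S5: not dominated (best weight).
S6: dominated by S2 (weight 1.8≤1.8, price 2083≤2802, RAM 53≥53).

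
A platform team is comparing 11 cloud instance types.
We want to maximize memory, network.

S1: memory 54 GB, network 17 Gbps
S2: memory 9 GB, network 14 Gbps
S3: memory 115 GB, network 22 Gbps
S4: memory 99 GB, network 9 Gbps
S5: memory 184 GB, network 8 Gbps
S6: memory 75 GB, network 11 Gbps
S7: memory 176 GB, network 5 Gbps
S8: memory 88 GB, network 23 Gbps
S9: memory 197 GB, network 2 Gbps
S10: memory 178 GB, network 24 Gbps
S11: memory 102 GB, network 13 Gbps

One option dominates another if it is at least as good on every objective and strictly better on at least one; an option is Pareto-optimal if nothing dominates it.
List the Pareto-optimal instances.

S1: dominated by S3 (memory 115≥54, network 22≥17).
S2: dominated by S1 (memory 54≥9, network 17≥14).
S3: dominated by S10 (memory 178≥115, network 24≥22).
S4: dominated by S3 (memory 115≥99, network 22≥9).
S5: not dominated.
S6: dominated by S3 (memory 115≥75, network 22≥11).
S7: dominated by S5 (memory 184≥176, network 8≥5).
S8: dominated by S10 (memory 178≥88, network 24≥23).
S9: not dominated (best memory).
S10: not dominated (best network).
S11: dominated by S3 (memory 115≥102, network 22≥13).

S5, S9, S10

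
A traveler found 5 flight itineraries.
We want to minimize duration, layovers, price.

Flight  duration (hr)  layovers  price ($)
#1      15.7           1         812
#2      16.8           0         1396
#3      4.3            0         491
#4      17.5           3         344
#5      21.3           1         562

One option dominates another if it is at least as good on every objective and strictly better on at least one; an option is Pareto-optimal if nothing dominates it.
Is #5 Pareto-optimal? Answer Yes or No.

#3 vs #5: duration 4.3≤21.3, layovers 0≤1, price 491≤562 — #3 is at least as good on every objective and strictly better on at least one, so #3 dominates #5.

No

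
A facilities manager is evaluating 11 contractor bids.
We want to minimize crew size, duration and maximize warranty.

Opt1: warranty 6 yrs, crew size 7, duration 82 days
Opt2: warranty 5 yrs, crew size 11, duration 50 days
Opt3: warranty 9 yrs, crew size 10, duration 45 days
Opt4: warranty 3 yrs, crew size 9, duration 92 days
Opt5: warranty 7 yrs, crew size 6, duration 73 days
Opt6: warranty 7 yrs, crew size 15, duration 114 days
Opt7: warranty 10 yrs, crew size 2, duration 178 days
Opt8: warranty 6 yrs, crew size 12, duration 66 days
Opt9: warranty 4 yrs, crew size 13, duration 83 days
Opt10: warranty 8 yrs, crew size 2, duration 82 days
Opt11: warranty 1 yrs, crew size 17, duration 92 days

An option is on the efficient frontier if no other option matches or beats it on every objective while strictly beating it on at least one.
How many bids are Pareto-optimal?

Opt1: dominated by Opt5 (warranty 7≥6, crew size 6≤7, duration 73≤82).
Opt2: dominated by Opt3 (warranty 9≥5, crew size 10≤11, duration 45≤50).
Opt3: not dominated (best duration).
Opt4: dominated by Opt1 (warranty 6≥3, crew size 7≤9, duration 82≤92).
Opt5: not dominated.
Opt6: dominated by Opt3 (warranty 9≥7, crew size 10≤15, duration 45≤114).
Opt7: not dominated (best warranty).
Opt8: dominated by Opt3 (warranty 9≥6, crew size 10≤12, duration 45≤66).
Opt9: dominated by Opt1 (warranty 6≥4, crew size 7≤13, duration 82≤83).
Opt10: not dominated.
Opt11: dominated by Opt1 (warranty 6≥1, crew size 7≤17, duration 82≤92).
Pareto-optimal: Opt3, Opt5, Opt7, Opt10 → 4.

4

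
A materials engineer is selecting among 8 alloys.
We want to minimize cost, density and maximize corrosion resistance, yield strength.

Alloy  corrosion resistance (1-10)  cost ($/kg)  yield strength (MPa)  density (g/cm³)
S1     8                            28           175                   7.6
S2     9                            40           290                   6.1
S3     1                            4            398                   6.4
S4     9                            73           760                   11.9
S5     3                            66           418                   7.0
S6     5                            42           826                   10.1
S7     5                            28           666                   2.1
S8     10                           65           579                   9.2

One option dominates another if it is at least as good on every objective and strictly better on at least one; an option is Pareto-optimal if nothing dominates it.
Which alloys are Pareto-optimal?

S1, S2, S3, S4, S6, S7, S8

S1: not dominated.
S2: not dominated.
S3: not dominated (best cost).
S4: not dominated.
S5: dominated by S7 (corrosion resistance 5≥3, cost 28≤66, yield strength 666≥418, density 2.1≤7.0).
S6: not dominated (best yield strength).
S7: not dominated (best density).
S8: not dominated (best corrosion resistance).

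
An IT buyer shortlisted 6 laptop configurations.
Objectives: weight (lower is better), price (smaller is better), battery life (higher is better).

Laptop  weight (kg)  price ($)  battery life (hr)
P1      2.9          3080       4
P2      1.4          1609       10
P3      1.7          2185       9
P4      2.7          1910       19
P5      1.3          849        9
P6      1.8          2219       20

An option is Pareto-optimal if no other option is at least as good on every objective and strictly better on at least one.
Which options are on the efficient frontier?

P2, P4, P5, P6

P1: dominated by P2 (weight 1.4≤2.9, price 1609≤3080, battery life 10≥4).
P2: not dominated.
P3: dominated by P2 (weight 1.4≤1.7, price 1609≤2185, battery life 10≥9).
P4: not dominated.
P5: not dominated (best weight).
P6: not dominated (best battery life).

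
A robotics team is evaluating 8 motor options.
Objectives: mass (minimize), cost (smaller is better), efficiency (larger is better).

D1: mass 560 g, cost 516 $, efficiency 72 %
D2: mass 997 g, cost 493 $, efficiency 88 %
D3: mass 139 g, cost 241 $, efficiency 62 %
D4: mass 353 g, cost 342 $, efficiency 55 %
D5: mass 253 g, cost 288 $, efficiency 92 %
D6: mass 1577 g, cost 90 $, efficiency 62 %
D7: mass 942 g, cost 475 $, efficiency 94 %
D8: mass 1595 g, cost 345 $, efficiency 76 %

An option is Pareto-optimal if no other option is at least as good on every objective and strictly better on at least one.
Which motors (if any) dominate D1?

D5: mass 253≤560, cost 288≤516, efficiency 92≥72 — dominates D1.
Others (D2, D3, D4, D6, D7, D8) are each worse than D1 on at least one objective.

D5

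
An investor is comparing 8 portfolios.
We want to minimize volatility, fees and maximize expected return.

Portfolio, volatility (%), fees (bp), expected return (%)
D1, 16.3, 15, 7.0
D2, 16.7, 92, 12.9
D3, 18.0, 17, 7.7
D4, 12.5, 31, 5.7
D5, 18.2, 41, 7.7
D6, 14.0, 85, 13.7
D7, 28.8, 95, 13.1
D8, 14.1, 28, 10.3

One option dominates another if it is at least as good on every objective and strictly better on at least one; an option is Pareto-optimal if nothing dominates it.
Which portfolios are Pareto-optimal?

D1: not dominated (best fees).
D2: dominated by D6 (volatility 14.0≤16.7, fees 85≤92, expected return 13.7≥12.9).
D3: not dominated.
D4: not dominated (best volatility).
D5: dominated by D3 (volatility 18.0≤18.2, fees 17≤41, expected return 7.7≥7.7).
D6: not dominated (best expected return).
D7: dominated by D6 (volatility 14.0≤28.8, fees 85≤95, expected return 13.7≥13.1).
D8: not dominated.

D1, D3, D4, D6, D8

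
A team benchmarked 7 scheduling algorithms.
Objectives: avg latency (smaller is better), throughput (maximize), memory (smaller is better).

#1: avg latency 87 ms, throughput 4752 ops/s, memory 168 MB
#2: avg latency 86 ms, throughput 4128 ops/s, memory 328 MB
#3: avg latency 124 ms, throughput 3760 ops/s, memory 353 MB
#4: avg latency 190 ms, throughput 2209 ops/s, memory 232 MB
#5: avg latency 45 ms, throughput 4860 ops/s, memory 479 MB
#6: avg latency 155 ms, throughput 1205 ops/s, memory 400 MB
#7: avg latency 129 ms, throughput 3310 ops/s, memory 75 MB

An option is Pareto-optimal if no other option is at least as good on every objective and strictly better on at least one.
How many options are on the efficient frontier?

#1: not dominated.
#2: not dominated.
#3: dominated by #1 (avg latency 87≤124, throughput 4752≥3760, memory 168≤353).
#4: dominated by #1 (avg latency 87≤190, throughput 4752≥2209, memory 168≤232).
#5: not dominated (best avg latency).
#6: dominated by #1 (avg latency 87≤155, throughput 4752≥1205, memory 168≤400).
#7: not dominated (best memory).
Pareto-optimal: #1, #2, #5, #7 → 4.

4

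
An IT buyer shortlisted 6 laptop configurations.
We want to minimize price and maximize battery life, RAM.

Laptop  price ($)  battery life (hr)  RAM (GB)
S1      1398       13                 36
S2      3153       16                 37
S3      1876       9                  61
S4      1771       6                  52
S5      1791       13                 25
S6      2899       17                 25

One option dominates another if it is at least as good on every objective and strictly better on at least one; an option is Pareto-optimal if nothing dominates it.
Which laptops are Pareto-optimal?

S1: not dominated (best price).
S2: not dominated.
S3: not dominated (best RAM).
S4: not dominated.
S5: dominated by S1 (price 1398≤1791, battery life 13≥13, RAM 36≥25).
S6: not dominated (best battery life).

S1, S2, S3, S4, S6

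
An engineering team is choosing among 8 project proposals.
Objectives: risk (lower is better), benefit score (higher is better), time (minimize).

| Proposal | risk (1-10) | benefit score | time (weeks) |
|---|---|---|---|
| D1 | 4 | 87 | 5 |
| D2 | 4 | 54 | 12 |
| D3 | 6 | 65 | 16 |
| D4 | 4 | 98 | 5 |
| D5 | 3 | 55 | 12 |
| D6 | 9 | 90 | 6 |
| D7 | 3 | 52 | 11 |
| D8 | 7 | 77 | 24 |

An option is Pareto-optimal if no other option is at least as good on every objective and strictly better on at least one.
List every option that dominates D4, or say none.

none

D1: worse on benefit score (87 vs 98).
D2: worse on benefit score (54 vs 98).
D3: worse on risk (6 vs 4).
D5: worse on benefit score (55 vs 98).
D6: worse on risk (9 vs 4).
D7: worse on benefit score (52 vs 98).
D8: worse on risk (7 vs 4).
No option dominates D4.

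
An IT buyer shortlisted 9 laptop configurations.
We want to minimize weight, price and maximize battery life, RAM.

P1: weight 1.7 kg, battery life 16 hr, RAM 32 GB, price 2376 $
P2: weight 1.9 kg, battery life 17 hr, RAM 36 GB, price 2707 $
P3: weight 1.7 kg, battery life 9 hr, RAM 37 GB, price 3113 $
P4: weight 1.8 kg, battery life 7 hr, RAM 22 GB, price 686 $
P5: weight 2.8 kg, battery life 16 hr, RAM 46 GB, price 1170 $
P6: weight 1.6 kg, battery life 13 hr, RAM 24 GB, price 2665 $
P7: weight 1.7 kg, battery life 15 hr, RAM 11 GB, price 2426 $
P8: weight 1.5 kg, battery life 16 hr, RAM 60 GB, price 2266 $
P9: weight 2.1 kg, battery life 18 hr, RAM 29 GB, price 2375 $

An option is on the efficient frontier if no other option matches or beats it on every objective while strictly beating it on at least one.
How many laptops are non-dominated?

5

P1: dominated by P8 (weight 1.5≤1.7, battery life 16≥16, RAM 60≥32, price 2266≤2376).
P2: not dominated.
P3: dominated by P8 (weight 1.5≤1.7, battery life 16≥9, RAM 60≥37, price 2266≤3113).
P4: not dominated (best price).
P5: not dominated.
P6: dominated by P8 (weight 1.5≤1.6, battery life 16≥13, RAM 60≥24, price 2266≤2665).
P7: dominated by P1 (weight 1.7≤1.7, battery life 16≥15, RAM 32≥11, price 2376≤2426).
P8: not dominated (best weight).
P9: not dominated (best battery life).
Pareto-optimal: P2, P4, P5, P8, P9 → 5.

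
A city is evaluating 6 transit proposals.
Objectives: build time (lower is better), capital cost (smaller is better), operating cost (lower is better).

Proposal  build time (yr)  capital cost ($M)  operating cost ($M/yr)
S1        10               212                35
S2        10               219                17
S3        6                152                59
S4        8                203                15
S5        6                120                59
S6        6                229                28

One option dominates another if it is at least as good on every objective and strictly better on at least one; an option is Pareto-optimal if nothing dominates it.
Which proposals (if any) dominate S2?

S4: build time 8≤10, capital cost 203≤219, operating cost 15≤17 — dominates S2.
Others (S1, S3, S5, S6) are each worse than S2 on at least one objective.

S4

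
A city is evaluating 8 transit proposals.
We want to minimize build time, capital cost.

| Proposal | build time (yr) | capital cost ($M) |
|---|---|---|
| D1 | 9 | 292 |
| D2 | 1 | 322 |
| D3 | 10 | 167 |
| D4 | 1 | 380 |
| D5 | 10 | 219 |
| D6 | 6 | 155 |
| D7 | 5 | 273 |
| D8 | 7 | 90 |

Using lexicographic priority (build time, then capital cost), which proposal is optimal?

D2

First minimize build time: best is 1, kept {D2, D4}.
Then minimize capital cost: best is 322, kept {D2}.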